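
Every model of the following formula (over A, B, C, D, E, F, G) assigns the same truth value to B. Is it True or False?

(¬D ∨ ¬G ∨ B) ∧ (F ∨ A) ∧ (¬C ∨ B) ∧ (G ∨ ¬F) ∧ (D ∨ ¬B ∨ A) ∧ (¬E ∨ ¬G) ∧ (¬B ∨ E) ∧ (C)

True

Suppose B = False.
From the singleton clause (¬C), C = False.
Now (C) is unsatisfied and unit — conflict.
So every satisfying assignment has B = True.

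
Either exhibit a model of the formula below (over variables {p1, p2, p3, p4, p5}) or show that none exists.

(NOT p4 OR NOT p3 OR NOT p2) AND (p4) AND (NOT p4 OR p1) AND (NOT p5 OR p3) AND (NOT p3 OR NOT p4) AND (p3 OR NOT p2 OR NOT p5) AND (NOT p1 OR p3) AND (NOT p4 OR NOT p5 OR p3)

The clause (p4) is unit, so p4 = true.
The clause (p1) is unit, so p1 = true.
The clause (NOT p3) is unit, so p3 = false.
Now (p3) is unsatisfied and unit — conflict.

UNSATISFIABLE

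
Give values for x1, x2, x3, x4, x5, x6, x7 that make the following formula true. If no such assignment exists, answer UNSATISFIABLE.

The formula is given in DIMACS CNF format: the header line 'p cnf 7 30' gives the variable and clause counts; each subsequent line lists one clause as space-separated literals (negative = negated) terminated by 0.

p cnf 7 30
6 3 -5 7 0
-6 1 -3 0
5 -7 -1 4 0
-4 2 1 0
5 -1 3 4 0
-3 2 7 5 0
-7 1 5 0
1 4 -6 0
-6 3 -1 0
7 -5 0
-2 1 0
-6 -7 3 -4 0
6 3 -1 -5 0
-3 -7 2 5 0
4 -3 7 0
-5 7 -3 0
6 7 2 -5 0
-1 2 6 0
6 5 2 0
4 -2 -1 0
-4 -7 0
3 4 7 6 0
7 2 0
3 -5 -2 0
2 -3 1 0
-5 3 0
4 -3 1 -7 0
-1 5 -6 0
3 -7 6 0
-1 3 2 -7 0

x1: True, x2: False, x3: True, x4: False, x5: True, x6: True, x7: True

Branch on x7: set x7 = True.
The clause (¬x4) is unit, so x4 = False.
Branch on x5: set x5 = True.
The clause (x3) is unit, so x3 = True.
The clause (x1) is unit, so x1 = True.
The clause (¬x2) is unit, so x2 = False.
The clause (x6) is unit, so x6 = True.
All clauses are satisfied.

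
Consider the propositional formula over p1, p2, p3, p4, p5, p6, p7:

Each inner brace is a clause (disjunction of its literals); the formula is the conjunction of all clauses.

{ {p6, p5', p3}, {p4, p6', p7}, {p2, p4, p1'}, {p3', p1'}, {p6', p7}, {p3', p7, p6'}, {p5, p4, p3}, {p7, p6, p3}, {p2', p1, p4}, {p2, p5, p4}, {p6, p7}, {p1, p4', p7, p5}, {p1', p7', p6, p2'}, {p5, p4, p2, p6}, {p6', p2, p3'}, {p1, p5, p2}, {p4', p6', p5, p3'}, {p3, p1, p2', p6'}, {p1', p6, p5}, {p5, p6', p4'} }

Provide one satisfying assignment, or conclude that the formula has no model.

p1 ↦ 0, p2 ↦ 1, p3 ↦ 1, p4 ↦ 1, p5 ↦ 1, p6 ↦ 1, p7 ↦ 1

Case p3 = 1:
Unit clause (p1') forces p1 = 0.
Case p6 = 1:
Unit clause (p7) forces p7 = 1.
Unit clause (p2) forces p2 = 1.
Unit clause (p4) forces p4 = 1.
Unit clause (p5) forces p5 = 1.
Every clause now holds.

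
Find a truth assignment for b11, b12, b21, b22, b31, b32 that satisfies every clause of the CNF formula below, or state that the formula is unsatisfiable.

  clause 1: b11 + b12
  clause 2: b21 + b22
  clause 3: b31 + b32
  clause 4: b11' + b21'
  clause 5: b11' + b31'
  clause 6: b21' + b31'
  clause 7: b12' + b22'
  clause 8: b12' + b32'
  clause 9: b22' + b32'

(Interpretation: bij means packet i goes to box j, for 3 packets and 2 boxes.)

Branch on b11: set b11 = 1.
(b21') alone gives b21 = 0.
(b22) alone gives b22 = 1.
(b31') alone gives b31 = 0.
(b32) alone gives b32 = 1.
That conflicts with the unit clause (b32').
Backtrack on b11: now try b11 = 0.
(b12) alone gives b12 = 1.
(b22') alone gives b22 = 0.
(b21) alone gives b21 = 1.
(b31') alone gives b31 = 0.
(b32) alone gives b32 = 1.
That conflicts with the unit clause (b32').
Either choice for b11 ends in contradiction.

UNSATISFIABLE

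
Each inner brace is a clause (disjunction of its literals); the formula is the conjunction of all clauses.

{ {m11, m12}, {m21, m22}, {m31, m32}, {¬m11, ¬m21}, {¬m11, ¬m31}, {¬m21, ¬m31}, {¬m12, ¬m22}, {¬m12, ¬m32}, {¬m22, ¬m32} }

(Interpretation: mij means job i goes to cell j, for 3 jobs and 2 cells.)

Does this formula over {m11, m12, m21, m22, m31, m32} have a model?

No

Suppose m11 = True.
Unit clause (¬m21) forces m21 = False.
Unit clause (m22) forces m22 = True.
Unit clause (¬m31) forces m31 = False.
Unit clause (m32) forces m32 = True.
That conflicts with the unit clause (¬m32).
That branch fails; take m11 = False instead.
Unit clause (m12) forces m12 = True.
Unit clause (¬m22) forces m22 = False.
Unit clause (m21) forces m21 = True.
Unit clause (¬m31) forces m31 = False.
Unit clause (m32) forces m32 = True.
That conflicts with the unit clause (¬m32).
Neither m11 = True nor m11 = False works.
No assignment satisfies every clause.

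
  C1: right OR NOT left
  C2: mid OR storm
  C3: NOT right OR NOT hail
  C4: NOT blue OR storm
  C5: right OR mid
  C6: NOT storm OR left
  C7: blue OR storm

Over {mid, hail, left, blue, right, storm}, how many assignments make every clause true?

There are 2^6 = 64 truth assignments over (mid, hail, left, blue, right, storm).
Split on mid. With mid = true, the clauses containing mid are satisfied and NOT mid drops from the rest; 2 of the 2^5 = 32 assignments to the other variables satisfy what remains.
With mid = false, by the same count on the reduced clause set, 2 assignments work.
(One model: mid=F, hail=F, left=T, blue=F, right=T, storm=T.)
Total: 2 + 2 = 4.

4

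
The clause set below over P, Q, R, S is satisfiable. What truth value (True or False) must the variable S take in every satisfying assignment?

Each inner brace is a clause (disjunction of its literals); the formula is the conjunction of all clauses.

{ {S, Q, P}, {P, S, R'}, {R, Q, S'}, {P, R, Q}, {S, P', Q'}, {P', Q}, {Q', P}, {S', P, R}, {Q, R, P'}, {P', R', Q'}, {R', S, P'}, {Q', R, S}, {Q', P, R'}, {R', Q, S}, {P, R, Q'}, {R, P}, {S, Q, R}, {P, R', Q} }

Suppose S = 0.
Try Q = 1.
Unit clause (P') forces P = 0.
Now (P) is unsatisfied and unit — conflict.
Undo Q and try Q = 0.
Unit clause (P) forces P = 1.
Now (P') is unsatisfied and unit — conflict.
Either choice for Q ends in contradiction.
So every satisfying assignment has S = True.

True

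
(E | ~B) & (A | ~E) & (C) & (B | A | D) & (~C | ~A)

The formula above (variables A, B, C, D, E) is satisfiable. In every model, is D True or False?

True

Suppose D = 0.
The clause (C) is unit, so C = 1.
The clause (~A) is unit, so A = 0.
The clause (~E) is unit, so E = 0.
The clause (~B) is unit, so B = 0.
But (B) is also a unit clause — contradiction.
So every satisfying assignment has D = True.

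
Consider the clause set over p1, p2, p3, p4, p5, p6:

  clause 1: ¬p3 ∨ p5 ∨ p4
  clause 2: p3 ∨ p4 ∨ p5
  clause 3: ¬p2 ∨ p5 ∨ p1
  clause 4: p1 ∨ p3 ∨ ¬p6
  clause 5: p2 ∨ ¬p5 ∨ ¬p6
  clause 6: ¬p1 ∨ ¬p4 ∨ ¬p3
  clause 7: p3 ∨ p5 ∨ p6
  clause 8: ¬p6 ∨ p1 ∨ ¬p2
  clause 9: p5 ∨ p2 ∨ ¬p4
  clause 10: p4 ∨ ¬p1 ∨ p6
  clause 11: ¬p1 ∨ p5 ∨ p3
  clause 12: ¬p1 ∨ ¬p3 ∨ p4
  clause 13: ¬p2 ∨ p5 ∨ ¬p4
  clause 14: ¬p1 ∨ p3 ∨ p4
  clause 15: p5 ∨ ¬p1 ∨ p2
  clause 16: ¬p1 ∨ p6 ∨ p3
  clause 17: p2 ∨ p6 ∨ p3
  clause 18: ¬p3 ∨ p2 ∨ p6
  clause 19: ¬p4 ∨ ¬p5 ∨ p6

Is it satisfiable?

Try p3 = False.
Try p4 = False.
(p5) alone gives p5 = True.
(¬p1) alone gives p1 = False.
(¬p6) alone gives p6 = False.
(p2) alone gives p2 = True.
Every clause now holds.
A satisfying assignment: p1 ↦ False, p2 ↦ True, p3 ↦ False, p4 ↦ False, p5 ↦ True, p6 ↦ False.

Yes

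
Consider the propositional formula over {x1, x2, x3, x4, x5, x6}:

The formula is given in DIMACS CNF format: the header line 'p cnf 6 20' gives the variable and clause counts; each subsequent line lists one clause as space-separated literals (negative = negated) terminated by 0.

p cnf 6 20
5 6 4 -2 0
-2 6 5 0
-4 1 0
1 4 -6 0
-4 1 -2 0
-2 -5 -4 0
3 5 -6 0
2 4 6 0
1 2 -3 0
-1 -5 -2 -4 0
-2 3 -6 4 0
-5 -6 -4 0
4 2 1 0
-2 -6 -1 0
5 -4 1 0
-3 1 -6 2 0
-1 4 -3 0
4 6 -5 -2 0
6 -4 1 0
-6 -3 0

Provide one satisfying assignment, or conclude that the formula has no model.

x1=True,  x2=False,  x3=False,  x4=True,  x5=True,  x6=False

Try x4 = True.
The clause (x1) is unit, so x1 = True.
Try x2 = False.
Try x5 = True.
The clause (¬x6) is unit, so x6 = False.
No clause remains; x3 is free.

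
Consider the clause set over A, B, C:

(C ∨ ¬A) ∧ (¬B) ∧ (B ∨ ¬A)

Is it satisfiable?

(¬B) alone gives B = False.
(¬A) alone gives A = False.
No clause remains; C is free.
A satisfying assignment: A ↦ False, B ↦ False, C ↦ True.

Yes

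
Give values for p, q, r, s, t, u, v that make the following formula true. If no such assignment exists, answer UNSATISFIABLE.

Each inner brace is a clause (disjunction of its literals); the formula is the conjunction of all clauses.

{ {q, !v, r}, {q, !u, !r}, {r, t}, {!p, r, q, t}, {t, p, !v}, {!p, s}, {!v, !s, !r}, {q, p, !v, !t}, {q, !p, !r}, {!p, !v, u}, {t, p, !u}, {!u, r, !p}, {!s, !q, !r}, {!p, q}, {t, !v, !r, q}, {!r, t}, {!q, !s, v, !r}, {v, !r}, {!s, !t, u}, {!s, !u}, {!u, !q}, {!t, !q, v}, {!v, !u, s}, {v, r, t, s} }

Suppose r = false.
The clause (t) is unit, so t = true.
Suppose q = false.
The clause (!v) is unit, so v = false.
The clause (!p) is unit, so p = false.
Suppose s = false.
All clauses hold; u can take either value.

p=false,  q=false,  r=false,  s=false,  t=true,  u=false,  v=false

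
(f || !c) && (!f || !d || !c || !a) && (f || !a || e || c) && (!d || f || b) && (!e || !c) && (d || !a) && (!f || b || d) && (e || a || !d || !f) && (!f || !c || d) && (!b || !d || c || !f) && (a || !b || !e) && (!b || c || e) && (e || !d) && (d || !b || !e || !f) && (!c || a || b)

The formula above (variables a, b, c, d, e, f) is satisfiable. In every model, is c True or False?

Suppose c = true.
Unit clause (f) forces f = true.
Unit clause (!e) forces e = false.
Unit clause (d) forces d = true.
But (!d) is also a unit clause — contradiction.
So every satisfying assignment has c = False.

False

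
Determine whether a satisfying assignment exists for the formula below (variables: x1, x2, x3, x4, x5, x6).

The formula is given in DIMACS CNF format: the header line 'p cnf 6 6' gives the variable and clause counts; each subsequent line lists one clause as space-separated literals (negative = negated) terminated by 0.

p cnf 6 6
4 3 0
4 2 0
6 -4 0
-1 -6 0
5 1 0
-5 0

Yes

(¬x5) alone gives x5 = False.
(x1) alone gives x1 = True.
(¬x6) alone gives x6 = False.
(¬x4) alone gives x4 = False.
(x3) alone gives x3 = True.
(x2) alone gives x2 = True.
Every clause now holds.
A satisfying assignment: x1=True,  x2=True,  x3=True,  x4=False,  x5=False,  x6=False.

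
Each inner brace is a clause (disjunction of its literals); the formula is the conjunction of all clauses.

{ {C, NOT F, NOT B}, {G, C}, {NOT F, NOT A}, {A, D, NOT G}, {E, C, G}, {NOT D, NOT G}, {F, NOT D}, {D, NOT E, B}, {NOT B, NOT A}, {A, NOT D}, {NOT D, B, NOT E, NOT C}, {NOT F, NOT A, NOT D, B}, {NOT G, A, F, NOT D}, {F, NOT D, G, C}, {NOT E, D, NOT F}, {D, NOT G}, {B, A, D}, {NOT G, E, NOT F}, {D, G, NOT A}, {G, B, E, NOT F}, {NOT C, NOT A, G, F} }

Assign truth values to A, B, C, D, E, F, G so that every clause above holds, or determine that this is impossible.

Try G = false.
From the singleton clause (C), C = true.
Try F = true.
From the singleton clause (NOT A), A = false.
From the singleton clause (NOT D), D = false.
From the singleton clause (NOT E), E = false.
From the singleton clause (B), B = true.
This assignment satisfies each clause.

A: false,  B: true,  C: true,  D: false,  E: false,  F: true,  G: false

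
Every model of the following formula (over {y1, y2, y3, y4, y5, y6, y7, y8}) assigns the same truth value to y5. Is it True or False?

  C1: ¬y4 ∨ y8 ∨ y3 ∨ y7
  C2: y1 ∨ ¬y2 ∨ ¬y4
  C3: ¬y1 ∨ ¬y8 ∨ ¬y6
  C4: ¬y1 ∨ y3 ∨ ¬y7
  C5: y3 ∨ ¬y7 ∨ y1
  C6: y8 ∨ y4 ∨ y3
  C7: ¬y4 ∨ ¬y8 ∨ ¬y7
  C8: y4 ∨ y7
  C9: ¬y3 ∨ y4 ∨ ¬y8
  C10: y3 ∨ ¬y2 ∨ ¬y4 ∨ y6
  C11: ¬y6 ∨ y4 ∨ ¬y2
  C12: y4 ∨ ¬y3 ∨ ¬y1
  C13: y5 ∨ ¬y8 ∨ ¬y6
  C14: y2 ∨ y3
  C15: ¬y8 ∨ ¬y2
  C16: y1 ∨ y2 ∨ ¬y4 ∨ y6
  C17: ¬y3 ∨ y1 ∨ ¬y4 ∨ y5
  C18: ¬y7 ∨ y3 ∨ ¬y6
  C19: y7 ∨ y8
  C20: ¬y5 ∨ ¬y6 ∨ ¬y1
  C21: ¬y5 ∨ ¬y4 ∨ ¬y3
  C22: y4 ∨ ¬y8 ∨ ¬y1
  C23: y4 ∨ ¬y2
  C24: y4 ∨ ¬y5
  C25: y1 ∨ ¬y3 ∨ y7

Suppose y5 = True.
The clause (y4) is unit, so y4 = True.
The clause (¬y3) is unit, so y3 = False.
The clause (y2) is unit, so y2 = True.
The clause (y1) is unit, so y1 = True.
The clause (¬y7) is unit, so y7 = False.
The clause (y8) is unit, so y8 = True.
That conflicts with the unit clause (¬y8).
So every satisfying assignment has y5 = False.

False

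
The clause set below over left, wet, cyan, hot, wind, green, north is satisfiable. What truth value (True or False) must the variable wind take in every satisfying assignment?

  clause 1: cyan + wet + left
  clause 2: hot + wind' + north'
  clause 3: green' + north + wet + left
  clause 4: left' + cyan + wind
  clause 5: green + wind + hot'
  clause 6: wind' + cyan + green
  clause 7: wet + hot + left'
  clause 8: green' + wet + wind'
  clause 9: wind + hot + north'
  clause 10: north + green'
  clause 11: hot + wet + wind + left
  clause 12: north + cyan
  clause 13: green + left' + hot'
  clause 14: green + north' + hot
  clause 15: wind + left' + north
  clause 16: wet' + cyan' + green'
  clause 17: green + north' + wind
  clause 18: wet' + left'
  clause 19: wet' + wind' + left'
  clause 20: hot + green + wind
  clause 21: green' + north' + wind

True

Suppose wind = 0.
Try left = 0.
Try cyan = 1.
Try green = 1.
Unit clause (north) forces north = 1.
But (north') is also a unit clause — contradiction.
Undo green and try green = 0.
Unit clause (hot') forces hot = 0.
But (hot) is also a unit clause — contradiction.
Neither green = 1 nor green = 0 works.
Undo cyan and try cyan = 0.
Unit clause (wet) forces wet = 1.
Unit clause (north) forces north = 1.
Unit clause (hot) forces hot = 1.
Unit clause (green) forces green = 1.
But (green') is also a unit clause — contradiction.
Neither cyan = 1 nor cyan = 0 works.
Undo left and try left = 1.
Unit clause (cyan) forces cyan = 1.
Unit clause (north) forces north = 1.
Unit clause (hot) forces hot = 1.
Unit clause (green) forces green = 1.
But (green') is also a unit clause — contradiction.
Neither left = 1 nor left = 0 works.
So every satisfying assignment has wind = True.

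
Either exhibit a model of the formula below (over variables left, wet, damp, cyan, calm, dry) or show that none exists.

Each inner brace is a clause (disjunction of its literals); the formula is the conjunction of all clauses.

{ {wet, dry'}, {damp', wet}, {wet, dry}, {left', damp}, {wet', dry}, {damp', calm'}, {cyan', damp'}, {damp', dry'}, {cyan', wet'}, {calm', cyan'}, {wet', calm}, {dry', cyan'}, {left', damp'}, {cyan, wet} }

left=0, wet=1, damp=0, cyan=0, calm=1, dry=1

Case wet = 1:
(dry) alone gives dry = 1.
(damp') alone gives damp = 0.
(left') alone gives left = 0.
(cyan') alone gives cyan = 0.
(calm) alone gives calm = 1.
Every clause now holds.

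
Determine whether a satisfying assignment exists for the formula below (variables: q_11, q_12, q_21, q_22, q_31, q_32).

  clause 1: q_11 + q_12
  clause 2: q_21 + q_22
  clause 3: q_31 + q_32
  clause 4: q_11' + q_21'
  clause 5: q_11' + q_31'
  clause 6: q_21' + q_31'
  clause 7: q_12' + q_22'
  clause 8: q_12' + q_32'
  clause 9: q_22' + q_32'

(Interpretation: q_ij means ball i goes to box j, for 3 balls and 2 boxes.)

No, unsatisfiable

Suppose q_11 = 1.
Unit clause (q_21') forces q_21 = 0.
Unit clause (q_22) forces q_22 = 1.
Unit clause (q_31') forces q_31 = 0.
Unit clause (q_32) forces q_32 = 1.
That conflicts with the unit clause (q_32').
Undo q_11 and try q_11 = 0.
Unit clause (q_12) forces q_12 = 1.
Unit clause (q_22') forces q_22 = 0.
Unit clause (q_21) forces q_21 = 1.
Unit clause (q_31') forces q_31 = 0.
Unit clause (q_32) forces q_32 = 1.
That conflicts with the unit clause (q_32').
Neither q_11 = 1 nor q_11 = 0 works.
No assignment satisfies every clause.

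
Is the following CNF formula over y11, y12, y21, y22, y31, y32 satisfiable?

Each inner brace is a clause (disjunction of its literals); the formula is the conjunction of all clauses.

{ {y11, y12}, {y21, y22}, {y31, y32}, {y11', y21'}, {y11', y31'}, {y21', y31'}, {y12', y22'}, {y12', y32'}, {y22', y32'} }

Unsatisfiable

Branch on y11: set y11 = 1.
Unit clause (y21') forces y21 = 0.
Unit clause (y22) forces y22 = 1.
Unit clause (y31') forces y31 = 0.
Unit clause (y32) forces y32 = 1.
That conflicts with the unit clause (y32').
So y11 must be the other value — set y11 = 0.
Unit clause (y12) forces y12 = 1.
Unit clause (y22') forces y22 = 0.
Unit clause (y21) forces y21 = 1.
Unit clause (y31') forces y31 = 0.
Unit clause (y32) forces y32 = 1.
That conflicts with the unit clause (y32').
Either choice for y11 ends in contradiction.
No assignment satisfies every clause.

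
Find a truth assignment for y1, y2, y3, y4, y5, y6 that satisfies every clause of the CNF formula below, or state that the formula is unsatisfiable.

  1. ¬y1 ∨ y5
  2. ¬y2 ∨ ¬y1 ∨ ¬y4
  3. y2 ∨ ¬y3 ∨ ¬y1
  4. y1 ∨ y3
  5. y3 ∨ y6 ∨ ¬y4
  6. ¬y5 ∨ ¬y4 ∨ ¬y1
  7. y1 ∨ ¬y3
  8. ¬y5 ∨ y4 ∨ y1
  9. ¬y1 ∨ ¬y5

Branch on y1: set y1 = False.
From the singleton clause (y3), y3 = True.
But (¬y3) is also a unit clause — contradiction.
That branch fails; take y1 = True instead.
From the singleton clause (y5), y5 = True.
But (¬y5) is also a unit clause — contradiction.
Neither y1 = True nor y1 = False works.

UNSATISFIABLE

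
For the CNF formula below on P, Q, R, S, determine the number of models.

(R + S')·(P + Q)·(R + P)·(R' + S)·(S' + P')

There are 2^4 = 16 truth assignments over (P, Q, R, S).
Check each against the 5 clauses (columns in the order P, Q, R, S):
  F F F F  ✗ fails (P + Q)
  F F F T  ✗ fails (R + S')
  F F T F  ✗ fails (P + Q)
  F F T T  ✗ fails (P + Q)
  F T F F  ✗ fails (R + P)
  F T F T  ✗ fails (R + S')
  F T T F  ✗ fails (R' + S)
  F T T T  ✓ satisfies all
  T F F F  ✓ satisfies all
  T F F T  ✗ fails (R + S')
  T F T F  ✗ fails (R' + S)
  T F T T  ✗ fails (S' + P')
  T T F F  ✓ satisfies all
  T T F T  ✗ fails (R + S')
  T T T F  ✗ fails (R' + S)
  T T T T  ✗ fails (S' + P')
3 of the 16 rows are models.

3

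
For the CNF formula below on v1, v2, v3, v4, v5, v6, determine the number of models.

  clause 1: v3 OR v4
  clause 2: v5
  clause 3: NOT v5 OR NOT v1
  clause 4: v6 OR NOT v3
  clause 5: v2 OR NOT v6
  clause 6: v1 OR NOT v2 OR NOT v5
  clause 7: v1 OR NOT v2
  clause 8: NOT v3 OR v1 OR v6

There are 2^6 = 64 truth assignments over (v1, v2, v3, v4, v5, v6).
Split on v6. With v6 = true, the clauses containing v6 are satisfied and NOT v6 drops from the rest; 0 of the 2^5 = 32 assignments to the other variables satisfy what remains.
With v6 = false, by the same count on the reduced clause set, 1 assignment works.
Total: 0 + 1 = 1.

1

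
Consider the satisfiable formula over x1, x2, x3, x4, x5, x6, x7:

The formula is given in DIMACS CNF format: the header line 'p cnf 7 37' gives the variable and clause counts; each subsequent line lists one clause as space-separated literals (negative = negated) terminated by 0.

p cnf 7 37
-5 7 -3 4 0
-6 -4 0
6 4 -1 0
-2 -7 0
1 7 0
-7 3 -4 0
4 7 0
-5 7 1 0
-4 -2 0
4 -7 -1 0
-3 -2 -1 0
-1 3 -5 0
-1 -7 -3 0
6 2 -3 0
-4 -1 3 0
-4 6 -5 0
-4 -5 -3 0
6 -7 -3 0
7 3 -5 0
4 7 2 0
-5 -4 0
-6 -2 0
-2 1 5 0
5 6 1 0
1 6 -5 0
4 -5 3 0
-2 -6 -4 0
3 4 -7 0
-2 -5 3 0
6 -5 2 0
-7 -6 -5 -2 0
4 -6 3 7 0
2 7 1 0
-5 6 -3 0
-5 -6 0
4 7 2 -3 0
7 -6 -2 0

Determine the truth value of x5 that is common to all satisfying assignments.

False

Suppose x5 = True.
From the singleton clause (¬x4), x4 = False.
From the singleton clause (x7), x7 = True.
From the singleton clause (¬x2), x2 = False.
From the singleton clause (¬x1), x1 = False.
From the singleton clause (x6), x6 = True.
Now (¬x6) is unsatisfied and unit — conflict.
So every satisfying assignment has x5 = False.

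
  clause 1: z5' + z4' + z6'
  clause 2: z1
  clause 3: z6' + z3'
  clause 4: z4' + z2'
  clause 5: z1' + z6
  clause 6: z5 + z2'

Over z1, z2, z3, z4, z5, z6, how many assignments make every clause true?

There are 2^6 = 64 truth assignments over (z1, z2, z3, z4, z5, z6).
Split on z3. With z3 = 1, the clauses containing z3 are satisfied and z3' drops from the rest; 0 of the 2^5 = 32 assignments to the other variables satisfy what remains.
With z3 = 0, by the same count on the reduced clause set, 4 assignments work.
(One model: z1=T, z2=F, z3=F, z4=F, z5=F, z6=T.)
Total: 0 + 4 = 4.

4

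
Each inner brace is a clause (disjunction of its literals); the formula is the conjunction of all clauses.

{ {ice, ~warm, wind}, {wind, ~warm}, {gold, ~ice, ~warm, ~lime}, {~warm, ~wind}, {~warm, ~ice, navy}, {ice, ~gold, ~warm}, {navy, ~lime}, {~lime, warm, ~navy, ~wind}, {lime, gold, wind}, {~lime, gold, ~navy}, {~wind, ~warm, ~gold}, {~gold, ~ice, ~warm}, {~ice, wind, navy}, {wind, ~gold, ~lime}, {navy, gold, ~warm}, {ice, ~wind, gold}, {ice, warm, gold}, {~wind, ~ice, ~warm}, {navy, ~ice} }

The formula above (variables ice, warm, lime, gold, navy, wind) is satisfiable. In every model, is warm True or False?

Suppose warm = 1.
From the singleton clause (wind), wind = 1.
Now (~wind) is unsatisfied and unit — conflict.
So every satisfying assignment has warm = False.

False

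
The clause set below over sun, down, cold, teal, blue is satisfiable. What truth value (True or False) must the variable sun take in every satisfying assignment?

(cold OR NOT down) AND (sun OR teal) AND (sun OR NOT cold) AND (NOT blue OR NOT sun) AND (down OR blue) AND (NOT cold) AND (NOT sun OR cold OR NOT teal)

False

Suppose sun = true.
(NOT blue) alone gives blue = false.
(down) alone gives down = true.
(cold) alone gives cold = true.
But (NOT cold) is also a unit clause — contradiction.
So every satisfying assignment has sun = False.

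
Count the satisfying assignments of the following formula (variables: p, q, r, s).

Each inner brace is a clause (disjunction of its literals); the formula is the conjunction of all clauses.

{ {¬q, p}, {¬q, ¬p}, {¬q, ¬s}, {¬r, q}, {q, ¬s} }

There are 2^4 = 16 truth assignments over (p, q, r, s).
Check each against the 5 clauses (columns in the order p, q, r, s):
  F F F F  ✓ satisfies all
  F F F T  ✗ fails (q ∨ ¬s)
  F F T F  ✗ fails (¬r ∨ q)
  F F T T  ✗ fails (¬r ∨ q)
  F T F F  ✗ fails (¬q ∨ p)
  F T F T  ✗ fails (¬q ∨ p)
  F T T F  ✗ fails (¬q ∨ p)
  F T T T  ✗ fails (¬q ∨ p)
  T F F F  ✓ satisfies all
  T F F T  ✗ fails (q ∨ ¬s)
  T F T F  ✗ fails (¬r ∨ q)
  T F T T  ✗ fails (¬r ∨ q)
  T T F F  ✗ fails (¬q ∨ ¬p)
  T T F T  ✗ fails (¬q ∨ ¬p)
  T T T F  ✗ fails (¬q ∨ ¬p)
  T T T T  ✗ fails (¬q ∨ ¬p)
2 of the 16 rows are models.

2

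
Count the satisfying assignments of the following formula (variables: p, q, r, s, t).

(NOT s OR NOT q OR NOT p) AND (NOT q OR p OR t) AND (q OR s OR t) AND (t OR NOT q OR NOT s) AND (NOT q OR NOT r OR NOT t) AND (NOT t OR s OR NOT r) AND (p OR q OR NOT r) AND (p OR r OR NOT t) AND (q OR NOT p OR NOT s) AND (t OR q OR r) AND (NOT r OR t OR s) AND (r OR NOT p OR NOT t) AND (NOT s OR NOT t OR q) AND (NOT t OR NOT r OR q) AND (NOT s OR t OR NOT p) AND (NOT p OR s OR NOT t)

There are 2^5 = 32 truth assignments over (p, q, r, s, t).
Split on s. With s = true, the clauses containing s are satisfied and NOT s drops from the rest; 0 of the 2^4 = 16 assignments to the other variables satisfy what remains.
With s = false, by the same count on the reduced clause set, 1 assignment works.
(One model: p=T, q=T, r=F, s=F, t=F.)
Total: 0 + 1 = 1.

1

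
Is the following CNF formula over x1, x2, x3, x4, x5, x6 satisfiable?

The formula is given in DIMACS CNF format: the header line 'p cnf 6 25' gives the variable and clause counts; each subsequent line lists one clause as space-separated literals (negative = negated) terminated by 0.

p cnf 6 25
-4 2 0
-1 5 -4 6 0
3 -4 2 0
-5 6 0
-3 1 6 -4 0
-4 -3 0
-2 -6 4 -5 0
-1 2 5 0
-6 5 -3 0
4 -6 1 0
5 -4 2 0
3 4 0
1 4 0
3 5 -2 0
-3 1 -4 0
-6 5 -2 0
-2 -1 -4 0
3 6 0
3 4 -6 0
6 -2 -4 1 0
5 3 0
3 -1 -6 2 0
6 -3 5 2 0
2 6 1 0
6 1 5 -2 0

Yes, satisfiable

Case x4 = False:
The clause (x3) is unit, so x3 = True.
The clause (x1) is unit, so x1 = True.
Case x5 = False:
The clause (x2) is unit, so x2 = True.
The clause (¬x6) is unit, so x6 = False.
This assignment satisfies each clause.
A satisfying assignment: x1=True,  x2=True,  x3=True,  x4=False,  x5=False,  x6=False.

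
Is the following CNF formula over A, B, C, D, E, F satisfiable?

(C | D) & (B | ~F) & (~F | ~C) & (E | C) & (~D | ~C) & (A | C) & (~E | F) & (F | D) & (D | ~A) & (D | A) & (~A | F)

Yes, satisfiable

Try C = 0.
Unit clause (D) forces D = 1.
Unit clause (E) forces E = 1.
Unit clause (A) forces A = 1.
Unit clause (F) forces F = 1.
Unit clause (B) forces B = 1.
This assignment satisfies each clause.
A satisfying assignment: A=1; B=1; C=0; D=1; E=1; F=1.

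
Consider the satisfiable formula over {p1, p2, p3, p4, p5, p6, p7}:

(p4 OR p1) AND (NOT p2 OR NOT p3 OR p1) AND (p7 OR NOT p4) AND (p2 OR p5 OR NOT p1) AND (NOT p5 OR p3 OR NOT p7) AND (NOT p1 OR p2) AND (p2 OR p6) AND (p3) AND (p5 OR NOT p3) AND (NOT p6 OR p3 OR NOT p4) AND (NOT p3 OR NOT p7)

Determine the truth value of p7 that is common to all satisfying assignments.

Suppose p7 = true.
Unit clause (p3) forces p3 = true.
Now (NOT p3) is unsatisfied and unit — conflict.
So every satisfying assignment has p7 = False.

False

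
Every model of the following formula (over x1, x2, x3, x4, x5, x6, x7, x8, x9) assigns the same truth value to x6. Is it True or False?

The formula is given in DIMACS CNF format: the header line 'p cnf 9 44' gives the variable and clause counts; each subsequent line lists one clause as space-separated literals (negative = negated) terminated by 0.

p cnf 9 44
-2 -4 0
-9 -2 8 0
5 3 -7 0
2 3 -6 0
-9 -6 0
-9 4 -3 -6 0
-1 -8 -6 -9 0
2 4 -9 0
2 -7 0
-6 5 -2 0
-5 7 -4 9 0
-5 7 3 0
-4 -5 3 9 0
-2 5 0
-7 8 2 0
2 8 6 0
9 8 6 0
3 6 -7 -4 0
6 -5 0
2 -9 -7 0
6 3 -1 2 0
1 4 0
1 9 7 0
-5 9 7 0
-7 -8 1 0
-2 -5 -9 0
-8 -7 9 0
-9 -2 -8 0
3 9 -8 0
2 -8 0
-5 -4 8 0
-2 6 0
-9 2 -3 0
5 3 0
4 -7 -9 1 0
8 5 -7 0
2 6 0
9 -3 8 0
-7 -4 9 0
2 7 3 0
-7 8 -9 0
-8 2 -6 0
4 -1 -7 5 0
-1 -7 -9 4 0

True

Suppose x6 = False.
(¬x5) alone gives x5 = False.
(¬x2) alone gives x2 = False.
But (x2) is also a unit clause — contradiction.
So every satisfying assignment has x6 = True.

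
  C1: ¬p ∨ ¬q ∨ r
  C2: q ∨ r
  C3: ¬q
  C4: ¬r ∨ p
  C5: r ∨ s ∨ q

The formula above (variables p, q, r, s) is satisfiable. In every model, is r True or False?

True

Suppose r = False.
Unit clause (q) forces q = True.
Now (¬q) is unsatisfied and unit — conflict.
So every satisfying assignment has r = True.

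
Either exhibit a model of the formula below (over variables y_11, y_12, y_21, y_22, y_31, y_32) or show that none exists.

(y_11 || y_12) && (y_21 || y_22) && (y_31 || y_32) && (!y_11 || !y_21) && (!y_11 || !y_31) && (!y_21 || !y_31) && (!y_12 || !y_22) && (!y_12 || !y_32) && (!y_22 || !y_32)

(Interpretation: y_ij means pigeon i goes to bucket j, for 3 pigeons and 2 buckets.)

Branch on y_11: set y_11 = true.
Unit clause (!y_21) forces y_21 = false.
Unit clause (y_22) forces y_22 = true.
Unit clause (!y_31) forces y_31 = false.
Unit clause (y_32) forces y_32 = true.
But (!y_32) is also a unit clause — contradiction.
Undo y_11 and try y_11 = false.
Unit clause (y_12) forces y_12 = true.
Unit clause (!y_22) forces y_22 = false.
Unit clause (y_21) forces y_21 = true.
Unit clause (!y_31) forces y_31 = false.
Unit clause (y_32) forces y_32 = true.
But (!y_32) is also a unit clause — contradiction.
Both values of y_11 lead to a conflict.

UNSATISFIABLE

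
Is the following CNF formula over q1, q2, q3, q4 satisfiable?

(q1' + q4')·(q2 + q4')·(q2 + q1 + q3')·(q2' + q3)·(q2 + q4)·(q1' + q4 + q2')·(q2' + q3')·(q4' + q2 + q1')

Case q1 = 0:
Case q2 = 1:
(q3) alone gives q3 = 1.
But (q3') is also a unit clause — contradiction.
Backtrack on q2: now try q2 = 0.
(q4') alone gives q4 = 0.
But (q4) is also a unit clause — contradiction.
Both values of q2 lead to a conflict.
Backtrack on q1: now try q1 = 1.
(q4') alone gives q4 = 0.
(q2) alone gives q2 = 1.
But (q2') is also a unit clause — contradiction.
Both values of q1 lead to a conflict.
No assignment satisfies every clause.

No, unsatisfiable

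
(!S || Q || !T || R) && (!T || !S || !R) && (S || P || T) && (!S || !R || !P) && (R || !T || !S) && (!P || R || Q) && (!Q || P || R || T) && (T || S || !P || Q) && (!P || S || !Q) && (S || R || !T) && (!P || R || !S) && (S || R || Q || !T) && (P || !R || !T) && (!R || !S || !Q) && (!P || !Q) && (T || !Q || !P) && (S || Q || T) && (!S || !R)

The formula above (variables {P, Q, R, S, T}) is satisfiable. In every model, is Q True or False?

False

Suppose Q = true.
From the singleton clause (!P), P = false.
Case S = true:
From the singleton clause (!R), R = false.
From the singleton clause (!T), T = false.
Now (T) is unsatisfied and unit — conflict.
Undo S and try S = false.
From the singleton clause (T), T = true.
From the singleton clause (R), R = true.
Now (!R) is unsatisfied and unit — conflict.
Neither S = true nor S = false works.
So every satisfying assignment has Q = False.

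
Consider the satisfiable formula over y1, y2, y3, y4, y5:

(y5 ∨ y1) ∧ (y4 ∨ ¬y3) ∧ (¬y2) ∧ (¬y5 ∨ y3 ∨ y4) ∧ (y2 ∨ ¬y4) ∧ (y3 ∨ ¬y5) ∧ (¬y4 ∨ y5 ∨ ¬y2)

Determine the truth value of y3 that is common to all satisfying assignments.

False

Suppose y3 = True.
From the singleton clause (y4), y4 = True.
From the singleton clause (¬y2), y2 = False.
That conflicts with the unit clause (y2).
So every satisfying assignment has y3 = False.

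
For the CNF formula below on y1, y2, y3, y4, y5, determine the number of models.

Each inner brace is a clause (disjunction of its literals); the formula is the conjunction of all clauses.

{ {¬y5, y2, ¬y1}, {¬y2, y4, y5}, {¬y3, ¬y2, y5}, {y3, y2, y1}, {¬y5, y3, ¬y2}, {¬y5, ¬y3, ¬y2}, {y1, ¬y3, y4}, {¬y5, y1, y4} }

There are 2^5 = 32 truth assignments over (y1, y2, y3, y4, y5).
Split on y3. With y3 = True, the clauses containing y3 are satisfied and ¬y3 drops from the rest; 4 of the 2^4 = 16 assignments to the other variables satisfy what remains.
With y3 = False, by the same count on the reduced clause set, 4 assignments work.
Total: 4 + 4 = 8.

8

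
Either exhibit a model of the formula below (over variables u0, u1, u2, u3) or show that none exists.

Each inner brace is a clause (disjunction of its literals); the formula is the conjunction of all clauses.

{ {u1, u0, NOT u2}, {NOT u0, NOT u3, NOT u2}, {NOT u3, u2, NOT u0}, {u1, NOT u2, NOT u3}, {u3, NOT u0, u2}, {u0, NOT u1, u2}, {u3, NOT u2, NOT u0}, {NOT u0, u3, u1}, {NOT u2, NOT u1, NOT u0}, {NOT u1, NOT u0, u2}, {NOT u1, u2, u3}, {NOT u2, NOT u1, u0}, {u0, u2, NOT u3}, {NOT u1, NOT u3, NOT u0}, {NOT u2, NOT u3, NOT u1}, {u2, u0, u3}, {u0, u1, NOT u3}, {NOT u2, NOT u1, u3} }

UNSATISFIABLE

Try u1 = true.
Try u0 = true.
(NOT u2) alone gives u2 = false.
That conflicts with the unit clause (u2).
So u0 must be the other value — set u0 = false.
(u2) alone gives u2 = true.
That conflicts with the unit clause (NOT u2).
Both values of u0 lead to a conflict.
So u1 must be the other value — set u1 = false.
Try u0 = true.
(u3) alone gives u3 = true.
(NOT u2) alone gives u2 = false.
That conflicts with the unit clause (u2).
So u0 must be the other value — set u0 = false.
(NOT u2) alone gives u2 = false.
(NOT u3) alone gives u3 = false.
That conflicts with the unit clause (u3).
Both values of u0 lead to a conflict.
Both values of u1 lead to a conflict.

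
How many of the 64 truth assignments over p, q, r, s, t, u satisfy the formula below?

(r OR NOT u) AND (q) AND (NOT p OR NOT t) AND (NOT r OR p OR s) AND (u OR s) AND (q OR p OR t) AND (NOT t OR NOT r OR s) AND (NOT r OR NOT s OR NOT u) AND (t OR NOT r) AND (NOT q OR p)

1

There are 2^6 = 64 truth assignments over (p, q, r, s, t, u).
Split on p. With p = true, the clauses containing p are satisfied and NOT p drops from the rest; 1 of the 2^5 = 32 assignments to the other variables satisfy what remains.
With p = false, by the same count on the reduced clause set, 0 assignments work.
(One model: p=T, q=T, r=F, s=T, t=F, u=F.)
Total: 1 + 0 = 1.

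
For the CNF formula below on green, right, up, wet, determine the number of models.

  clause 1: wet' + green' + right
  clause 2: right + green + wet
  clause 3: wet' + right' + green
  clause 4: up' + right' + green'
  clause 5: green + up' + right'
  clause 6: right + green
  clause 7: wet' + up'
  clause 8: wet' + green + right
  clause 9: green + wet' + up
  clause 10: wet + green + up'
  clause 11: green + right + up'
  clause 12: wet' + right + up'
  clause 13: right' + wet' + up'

There are 2^4 = 16 truth assignments over (green, right, up, wet).
Check each against the 13 clauses (columns in the order green, right, up, wet):
  F F F F  ✗ fails (right + green + wet)
  F F F T  ✗ fails (right + green)
  F F T F  ✗ fails (right + green + wet)
  F F T T  ✗ fails (right + green)
  F T F F  ✓ satisfies all
  F T F T  ✗ fails (wet' + right' + green)
  F T T F  ✗ fails (green + up' + right')
  F T T T  ✗ fails (wet' + right' + green)
  T F F F  ✓ satisfies all
  T F F T  ✗ fails (wet' + green' + right)
  T F T F  ✓ satisfies all
  T F T T  ✗ fails (wet' + green' + right)
  T T F F  ✓ satisfies all
  T T F T  ✓ satisfies all
  T T T F  ✗ fails (up' + right' + green')
  T T T T  ✗ fails (up' + right' + green')
5 of the 16 rows are models.

5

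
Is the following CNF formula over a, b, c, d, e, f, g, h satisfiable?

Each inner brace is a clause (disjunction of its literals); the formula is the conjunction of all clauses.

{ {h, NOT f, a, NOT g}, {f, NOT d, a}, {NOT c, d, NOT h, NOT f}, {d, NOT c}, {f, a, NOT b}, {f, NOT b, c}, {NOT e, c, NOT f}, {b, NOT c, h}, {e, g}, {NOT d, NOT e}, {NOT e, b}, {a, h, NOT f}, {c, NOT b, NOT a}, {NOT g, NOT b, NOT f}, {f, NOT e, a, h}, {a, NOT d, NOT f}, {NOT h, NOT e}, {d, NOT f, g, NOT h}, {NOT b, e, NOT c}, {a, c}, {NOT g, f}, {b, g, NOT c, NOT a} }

Yes

Suppose d = true.
(NOT e) alone gives e = false.
(g) alone gives g = true.
(f) alone gives f = true.
(NOT b) alone gives b = false.
(a) alone gives a = true.
Suppose c = false.
No clause remains; h is free.
A satisfying assignment: a ↦ true; b ↦ false; c ↦ false; d ↦ true; e ↦ false; f ↦ true; g ↦ true; h ↦ true.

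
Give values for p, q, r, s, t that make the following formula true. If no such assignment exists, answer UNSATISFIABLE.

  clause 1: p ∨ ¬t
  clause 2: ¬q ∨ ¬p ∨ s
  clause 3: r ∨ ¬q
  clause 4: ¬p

The clause (¬p) is unit, so p = False.
The clause (¬t) is unit, so t = False.
Branch on r: set r = True.
No clause remains; q, s are free.

p: False, q: False, r: True, s: False, t: False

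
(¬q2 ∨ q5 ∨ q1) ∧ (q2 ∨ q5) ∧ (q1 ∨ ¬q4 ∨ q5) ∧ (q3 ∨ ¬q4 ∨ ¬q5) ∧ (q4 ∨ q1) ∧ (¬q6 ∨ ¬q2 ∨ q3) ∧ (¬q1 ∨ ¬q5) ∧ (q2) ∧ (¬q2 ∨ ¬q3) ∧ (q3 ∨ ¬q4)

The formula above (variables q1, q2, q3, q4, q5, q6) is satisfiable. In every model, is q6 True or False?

False

Suppose q6 = True.
(q2) alone gives q2 = True.
(q3) alone gives q3 = True.
But (¬q3) is also a unit clause — contradiction.
So every satisfying assignment has q6 = False.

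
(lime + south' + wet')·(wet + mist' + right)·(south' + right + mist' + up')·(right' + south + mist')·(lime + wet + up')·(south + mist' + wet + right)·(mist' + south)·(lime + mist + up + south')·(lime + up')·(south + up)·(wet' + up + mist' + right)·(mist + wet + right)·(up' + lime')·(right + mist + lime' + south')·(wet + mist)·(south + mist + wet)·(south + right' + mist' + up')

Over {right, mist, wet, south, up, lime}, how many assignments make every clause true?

There are 2^6 = 64 truth assignments over (right, mist, wet, south, up, lime).
Split on up. With up = 1, the clauses containing up are satisfied and up' drops from the rest; 0 of the 2^5 = 32 assignments to the other variables satisfy what remains.
With up = 0, by the same count on the reduced clause set, 4 assignments work.
(One model: right=T, mist=F, wet=T, south=T, up=F, lime=T.)
Total: 0 + 4 = 4.

4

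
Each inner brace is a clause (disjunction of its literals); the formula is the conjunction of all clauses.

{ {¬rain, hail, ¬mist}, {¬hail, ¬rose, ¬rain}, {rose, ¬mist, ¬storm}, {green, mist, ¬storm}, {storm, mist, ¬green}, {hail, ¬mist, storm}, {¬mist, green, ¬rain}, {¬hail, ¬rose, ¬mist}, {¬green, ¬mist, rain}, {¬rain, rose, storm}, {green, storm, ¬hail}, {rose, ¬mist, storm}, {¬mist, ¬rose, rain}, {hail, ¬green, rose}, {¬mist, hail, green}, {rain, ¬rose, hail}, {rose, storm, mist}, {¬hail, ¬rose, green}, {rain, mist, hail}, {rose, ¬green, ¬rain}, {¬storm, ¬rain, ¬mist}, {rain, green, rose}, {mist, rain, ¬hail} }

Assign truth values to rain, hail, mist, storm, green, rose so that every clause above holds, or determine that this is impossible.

Try rain = True.
Try hail = False.
The clause (¬mist) is unit, so mist = False.
Try green = False.
The clause (¬storm) is unit, so storm = False.
The clause (rose) is unit, so rose = True.
Every clause now holds.

rain ↦ True,  hail ↦ False,  mist ↦ False,  storm ↦ False,  green ↦ False,  rose ↦ True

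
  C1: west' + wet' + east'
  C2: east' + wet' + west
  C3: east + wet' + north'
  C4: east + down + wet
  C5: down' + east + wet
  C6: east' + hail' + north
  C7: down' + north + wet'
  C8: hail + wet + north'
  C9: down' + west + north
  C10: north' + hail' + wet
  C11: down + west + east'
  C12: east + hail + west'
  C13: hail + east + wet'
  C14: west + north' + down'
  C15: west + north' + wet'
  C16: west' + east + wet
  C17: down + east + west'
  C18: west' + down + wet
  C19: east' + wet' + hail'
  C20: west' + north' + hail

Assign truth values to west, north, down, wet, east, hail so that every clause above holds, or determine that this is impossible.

west=0,  north=0,  down=0,  wet=1,  east=0,  hail=1

Try west = 0.
Try east = 0.
Try wet = 1.
The clause (north') is unit, so north = 0.
The clause (down') is unit, so down = 0.
The clause (hail) is unit, so hail = 1.
All clauses are satisfied.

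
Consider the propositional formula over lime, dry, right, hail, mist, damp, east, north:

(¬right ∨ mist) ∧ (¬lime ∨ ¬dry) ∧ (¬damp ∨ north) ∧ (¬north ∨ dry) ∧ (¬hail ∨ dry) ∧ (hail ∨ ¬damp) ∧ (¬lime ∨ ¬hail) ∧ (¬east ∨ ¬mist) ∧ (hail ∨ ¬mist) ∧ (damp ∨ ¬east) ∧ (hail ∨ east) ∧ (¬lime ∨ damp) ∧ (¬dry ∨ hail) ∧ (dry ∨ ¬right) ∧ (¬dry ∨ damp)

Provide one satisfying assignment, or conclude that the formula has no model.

Case right = False:
Case lime = False:
Case damp = True:
(north) alone gives north = True.
(dry) alone gives dry = True.
(hail) alone gives hail = True.
Case east = False:
Every clause is now satisfied; mist is unconstrained.

lime: False,  dry: True,  right: False,  hail: True,  mist: True,  damp: True,  east: False,  north: True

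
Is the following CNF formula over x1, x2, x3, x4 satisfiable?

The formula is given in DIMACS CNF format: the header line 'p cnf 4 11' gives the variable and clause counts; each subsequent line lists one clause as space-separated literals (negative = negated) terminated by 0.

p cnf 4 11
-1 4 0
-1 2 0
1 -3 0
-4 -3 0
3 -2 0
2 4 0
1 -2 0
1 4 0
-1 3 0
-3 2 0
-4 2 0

Try x1 = False.
Unit clause (¬x3) forces x3 = False.
Unit clause (¬x2) forces x2 = False.
Unit clause (x4) forces x4 = True.
But (¬x4) is also a unit clause — contradiction.
Backtrack on x1: now try x1 = True.
Unit clause (x4) forces x4 = True.
Unit clause (x2) forces x2 = True.
Unit clause (¬x3) forces x3 = False.
But (x3) is also a unit clause — contradiction.
Neither x1 = True nor x1 = False works.
No assignment satisfies every clause.

Unsatisfiable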